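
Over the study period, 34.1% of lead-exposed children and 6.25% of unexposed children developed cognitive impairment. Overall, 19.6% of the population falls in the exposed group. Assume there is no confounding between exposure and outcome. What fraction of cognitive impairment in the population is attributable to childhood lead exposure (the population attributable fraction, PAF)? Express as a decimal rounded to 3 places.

p₁ = 0.341, p₀ = 0.0625.
Overall risk P(Y=1) = π·p₁ + (1−π)·p₀ = 0.196×0.341 + 0.804×0.0625 = 0.11709.
Under exogeneity, PAF = [P(Y=1) − p₀] / P(Y=1).
PAF = (0.11709 − 0.0625) / 0.11709 ≈ 0.4662

PAF ≈ 0.466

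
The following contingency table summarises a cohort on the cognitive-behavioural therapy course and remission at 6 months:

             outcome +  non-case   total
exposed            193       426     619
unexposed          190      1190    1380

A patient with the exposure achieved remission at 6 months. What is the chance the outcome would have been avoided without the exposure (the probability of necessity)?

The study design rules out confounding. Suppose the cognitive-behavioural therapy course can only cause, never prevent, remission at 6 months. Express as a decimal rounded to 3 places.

p₁ = P(outcome | exposed) = 193/619 = 0.31179
p₀ = P(outcome | unexposed) = 190/1380 = 0.13768
Under exogeneity and monotonicity, PN = (p₁ − p₀) / p₁.
PN = (0.31179 − 0.13768) / 0.31179 = 0.17411 / 0.31179 ≈ 0.5584

PN ≈ 0.558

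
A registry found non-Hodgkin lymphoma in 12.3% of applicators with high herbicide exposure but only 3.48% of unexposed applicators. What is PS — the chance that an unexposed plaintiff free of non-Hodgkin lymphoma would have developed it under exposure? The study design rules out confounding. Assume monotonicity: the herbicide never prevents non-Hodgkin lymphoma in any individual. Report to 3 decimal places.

PS ≈ 0.091

p₁ = 0.123, p₀ = 0.0348.
Under exogeneity and monotonicity, PS = (p₁ − p₀) / (1 − p₀).
PS = (0.123 − 0.0348) / (1 − 0.0348) = 0.0882 / 0.9652 ≈ 0.0914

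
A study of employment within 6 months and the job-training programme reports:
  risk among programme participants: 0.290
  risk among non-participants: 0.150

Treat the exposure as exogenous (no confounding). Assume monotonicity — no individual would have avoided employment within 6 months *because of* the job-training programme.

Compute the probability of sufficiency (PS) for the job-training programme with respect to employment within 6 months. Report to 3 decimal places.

PS ≈ 0.165

Let p₁ = 0.29, p₀ = 0.15.
Under exogeneity and monotonicity, PS = (p₁ − p₀) / (1 − p₀).
PS = (0.29 − 0.15) / (1 − 0.15) = 0.14 / 0.85 ≈ 0.1647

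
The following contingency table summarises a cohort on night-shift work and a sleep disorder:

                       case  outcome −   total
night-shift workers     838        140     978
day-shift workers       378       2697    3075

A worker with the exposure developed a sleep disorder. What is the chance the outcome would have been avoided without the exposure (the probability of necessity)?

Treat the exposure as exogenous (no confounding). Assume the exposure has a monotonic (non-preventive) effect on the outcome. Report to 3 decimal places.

p₁ = P(outcome | exposed) = 838/978 = 0.85685
p₀ = P(outcome | unexposed) = 378/3075 = 0.12293
Under exogeneity and monotonicity, PN = (p₁ − p₀)/p₁.
PN = (0.85685 − 0.12293) / 0.85685 ≈ 0.8565

PN ≈ 0.857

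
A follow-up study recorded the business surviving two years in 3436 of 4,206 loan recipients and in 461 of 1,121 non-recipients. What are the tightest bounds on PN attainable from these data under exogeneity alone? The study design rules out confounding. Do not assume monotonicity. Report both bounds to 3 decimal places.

0.497 ≤ PN ≤ 0.721

p₁ = P(outcome | exposed) = 3436/4206 = 0.81693
p₀ = P(outcome | unexposed) = 461/1121 = 0.41124
Under exogeneity alone the bounds on PN are max{0,(p₁−p₀)/p₁} ≤ PN ≤ min{1,(1−p₀)/p₁}.
  lower = (p₁ − p₀)/p₁ = 0.40569 / 0.81693 ≈ 0.4966
  upper = min{1, (1 − p₀)/p₁} = 0.58876 / 0.81693 ≈ 0.7207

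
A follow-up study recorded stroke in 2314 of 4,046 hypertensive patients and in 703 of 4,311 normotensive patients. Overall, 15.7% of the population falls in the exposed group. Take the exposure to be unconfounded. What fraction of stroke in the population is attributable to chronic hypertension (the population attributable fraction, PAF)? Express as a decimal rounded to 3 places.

PAF ≈ 0.282

p₁ = P(outcome | exposed) = 2314/4046 = 0.57192
p₀ = P(outcome | unexposed) = 703/4311 = 0.16307
Overall risk P(Y=1) = π·p₁ + (1−π)·p₀ = 0.157×0.57192 + 0.843×0.16307 = 0.22726.
Under exogeneity, PAF = [P(Y=1) − p₀] / P(Y=1).
PAF = (0.22726 − 0.16307) / 0.22726 ≈ 0.2824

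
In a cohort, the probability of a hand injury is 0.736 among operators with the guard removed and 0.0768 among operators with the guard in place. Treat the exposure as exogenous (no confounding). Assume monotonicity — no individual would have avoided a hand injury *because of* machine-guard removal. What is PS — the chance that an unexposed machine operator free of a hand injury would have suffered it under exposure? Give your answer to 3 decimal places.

Let p₁ = 0.736, p₀ = 0.0768.
Under exogeneity and monotonicity, PS = (p₁ − p₀) / (1 − p₀).
PS = (0.736 − 0.0768) / (1 − 0.0768) = 0.6592 / 0.9232 ≈ 0.7140

PS ≈ 0.714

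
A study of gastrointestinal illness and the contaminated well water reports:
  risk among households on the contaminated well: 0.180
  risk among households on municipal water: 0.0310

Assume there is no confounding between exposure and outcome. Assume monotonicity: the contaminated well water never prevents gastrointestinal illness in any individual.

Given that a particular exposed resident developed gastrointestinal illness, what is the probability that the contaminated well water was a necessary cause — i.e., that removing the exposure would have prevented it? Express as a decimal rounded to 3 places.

Let p₁ = 0.18, p₀ = 0.031.
Under exogeneity and monotonicity, PN = (p₁ − p₀) / p₁.
PN = (0.18 − 0.031) / 0.18 = 0.149 / 0.18 ≈ 0.8278

PN ≈ 0.828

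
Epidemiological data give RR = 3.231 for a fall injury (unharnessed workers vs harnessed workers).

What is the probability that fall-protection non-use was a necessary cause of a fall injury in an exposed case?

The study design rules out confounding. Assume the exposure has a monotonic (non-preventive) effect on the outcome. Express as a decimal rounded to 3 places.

Under exogeneity and monotonicity, PN = (RR − 1) / RR = 1 − 1/RR.
PN = (3.231 − 1) / 3.231 = 2.231 / 3.231 ≈ 0.6905

PN ≈ 0.690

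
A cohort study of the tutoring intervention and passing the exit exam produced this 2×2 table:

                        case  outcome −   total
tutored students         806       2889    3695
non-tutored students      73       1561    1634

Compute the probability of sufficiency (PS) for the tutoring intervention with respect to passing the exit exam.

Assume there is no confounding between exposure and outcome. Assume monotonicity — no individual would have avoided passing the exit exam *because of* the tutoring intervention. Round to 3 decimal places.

PS ≈ 0.182

p₁ = P(outcome | exposed) = 806/3695 = 0.21813
p₀ = P(outcome | unexposed) = 73/1634 = 0.044676
Under exogeneity and monotonicity, PS = (p₁ − p₀) / (1 − p₀).
PS = (0.21813 − 0.044676) / (1 − 0.044676) = 0.17346 / 0.95532 ≈ 0.1816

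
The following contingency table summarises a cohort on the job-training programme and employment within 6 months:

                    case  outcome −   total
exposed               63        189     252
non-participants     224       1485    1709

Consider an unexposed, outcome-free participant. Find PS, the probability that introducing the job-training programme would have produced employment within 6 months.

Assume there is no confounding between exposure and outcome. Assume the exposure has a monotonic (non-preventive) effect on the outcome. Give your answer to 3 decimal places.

p₁ = P(outcome | exposed) = 63/252 = 0.25
p₀ = P(outcome | unexposed) = 224/1709 = 0.13107
Under exogeneity and monotonicity, PS = (p₁ − p₀)/(1 − p₀).
PS = (0.25 − 0.13107) / 0.86893 ≈ 0.1369

PS ≈ 0.137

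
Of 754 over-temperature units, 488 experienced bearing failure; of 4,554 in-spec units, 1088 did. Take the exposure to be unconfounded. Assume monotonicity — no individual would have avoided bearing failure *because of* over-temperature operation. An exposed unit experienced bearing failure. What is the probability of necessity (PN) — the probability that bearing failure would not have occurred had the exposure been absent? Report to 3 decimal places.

p₁ = P(outcome | exposed) = 488/754 = 0.64721
p₀ = P(outcome | unexposed) = 1088/4554 = 0.23891
Under exogeneity and monotonicity, PN = (p₁ − p₀) / p₁.
PN = (0.64721 − 0.23891) / 0.64721 = 0.4083 / 0.64721 ≈ 0.6309

PN ≈ 0.631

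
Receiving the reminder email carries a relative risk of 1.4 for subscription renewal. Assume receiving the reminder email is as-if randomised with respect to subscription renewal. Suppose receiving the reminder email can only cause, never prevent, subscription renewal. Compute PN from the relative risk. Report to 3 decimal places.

Under exogeneity and monotonicity, PN = (RR − 1) / RR = 1 − 1/RR.
PN = (1.4 − 1) / 1.4 = 0.4 / 1.4 ≈ 0.2857

PN ≈ 0.286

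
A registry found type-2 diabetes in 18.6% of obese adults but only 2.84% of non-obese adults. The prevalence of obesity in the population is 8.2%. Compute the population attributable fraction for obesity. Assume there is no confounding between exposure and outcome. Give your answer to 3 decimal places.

PAF ≈ 0.313

p₁ = 0.186, p₀ = 0.0284.
Overall risk P(Y=1) = π·p₁ + (1−π)·p₀ = 0.082×0.186 + 0.918×0.0284 = 0.041323.
Under exogeneity, PAF = [P(Y=1) − p₀] / P(Y=1).
PAF = (0.041323 − 0.0284) / 0.041323 ≈ 0.3127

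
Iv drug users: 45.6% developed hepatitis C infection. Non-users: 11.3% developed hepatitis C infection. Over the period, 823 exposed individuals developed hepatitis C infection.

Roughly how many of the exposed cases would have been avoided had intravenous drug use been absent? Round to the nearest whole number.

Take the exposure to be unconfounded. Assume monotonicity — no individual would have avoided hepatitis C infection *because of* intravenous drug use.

p₁ = 0.456, p₀ = 0.113.
PN = (p₁ − p₀)/p₁ = (0.456 − 0.113) / 0.456 ≈ 0.75219.
Attributable cases ≈ PN × (exposed cases) = 0.75219 × 823 ≈ 619.05.

about 619 cases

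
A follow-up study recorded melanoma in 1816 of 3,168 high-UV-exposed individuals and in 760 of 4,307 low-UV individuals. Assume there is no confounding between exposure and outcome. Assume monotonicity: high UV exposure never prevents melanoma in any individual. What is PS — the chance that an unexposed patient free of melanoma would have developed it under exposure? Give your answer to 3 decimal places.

p₁ = P(outcome | exposed) = 1816/3168 = 0.57323
p₀ = P(outcome | unexposed) = 760/4307 = 0.17646
Under exogeneity and monotonicity, PS = (p₁ − p₀) / (1 − p₀).
PS = (0.57323 − 0.17646) / (1 − 0.17646) = 0.39678 / 0.82354 ≈ 0.4818

PS ≈ 0.482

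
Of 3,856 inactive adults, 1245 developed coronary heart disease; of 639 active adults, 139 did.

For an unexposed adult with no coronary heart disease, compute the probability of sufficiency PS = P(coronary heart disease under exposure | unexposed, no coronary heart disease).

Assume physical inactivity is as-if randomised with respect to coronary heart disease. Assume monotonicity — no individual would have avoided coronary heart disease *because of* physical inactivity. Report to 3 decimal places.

PS ≈ 0.135

p₁ = P(outcome | exposed) = 1245/3856 = 0.32287
p₀ = P(outcome | unexposed) = 139/639 = 0.21753
Under exogeneity and monotonicity, PS = (p₁ − p₀) / (1 − p₀).
PS = (0.32287 − 0.21753) / (1 − 0.21753) = 0.10535 / 0.78247 ≈ 0.1346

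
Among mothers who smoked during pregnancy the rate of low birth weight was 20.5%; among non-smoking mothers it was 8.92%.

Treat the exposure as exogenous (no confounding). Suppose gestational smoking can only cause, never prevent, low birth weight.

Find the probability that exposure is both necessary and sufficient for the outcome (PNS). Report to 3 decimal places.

p₁ = 0.205, p₀ = 0.0892.
Under exogeneity and monotonicity, PNS = p₁ − p₀.
PNS = 0.205 − 0.0892 = 0.1158

PNS ≈ 0.116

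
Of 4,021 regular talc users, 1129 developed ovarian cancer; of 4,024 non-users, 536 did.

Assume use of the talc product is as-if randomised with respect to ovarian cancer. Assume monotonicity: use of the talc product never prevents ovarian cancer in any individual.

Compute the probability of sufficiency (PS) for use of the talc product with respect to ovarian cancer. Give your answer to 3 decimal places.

PS ≈ 0.170

p₁ = P(outcome | exposed) = 1129/4021 = 0.28078
p₀ = P(outcome | unexposed) = 536/4024 = 0.1332
Under exogeneity and monotonicity, PS = (p₁ − p₀) / (1 − p₀).
PS = (0.28078 − 0.1332) / (1 − 0.1332) = 0.14758 / 0.8668 ≈ 0.1703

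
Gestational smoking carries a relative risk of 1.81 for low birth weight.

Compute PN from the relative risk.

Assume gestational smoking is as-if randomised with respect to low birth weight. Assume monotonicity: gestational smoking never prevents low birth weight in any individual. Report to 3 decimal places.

Under exogeneity and monotonicity, PN = (RR − 1) / RR = 1 − 1/RR.
PN = (1.81 − 1) / 1.81 = 0.81 / 1.81 ≈ 0.4475

PN ≈ 0.448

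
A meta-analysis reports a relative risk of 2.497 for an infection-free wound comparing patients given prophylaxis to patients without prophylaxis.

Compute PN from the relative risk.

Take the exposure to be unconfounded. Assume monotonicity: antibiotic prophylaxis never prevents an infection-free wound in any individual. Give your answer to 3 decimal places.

PN ≈ 0.600

Under exogeneity and monotonicity, PN = (RR − 1) / RR = 1 − 1/RR.
PN = (2.497 − 1) / 2.497 = 1.497 / 2.497 ≈ 0.5995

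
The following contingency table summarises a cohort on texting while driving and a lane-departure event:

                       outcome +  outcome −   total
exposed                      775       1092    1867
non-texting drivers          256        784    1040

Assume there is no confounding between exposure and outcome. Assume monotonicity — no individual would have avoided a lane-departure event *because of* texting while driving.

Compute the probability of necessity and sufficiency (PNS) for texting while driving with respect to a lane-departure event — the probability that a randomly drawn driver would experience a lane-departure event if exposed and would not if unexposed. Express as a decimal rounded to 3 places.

PNS ≈ 0.169

p₁ = P(outcome | exposed) = 775/1867 = 0.4151
p₀ = P(outcome | unexposed) = 256/1040 = 0.24615
Under exogeneity and monotonicity, PNS = p₁ − p₀.
PNS = 0.4151 − 0.24615 = 0.16895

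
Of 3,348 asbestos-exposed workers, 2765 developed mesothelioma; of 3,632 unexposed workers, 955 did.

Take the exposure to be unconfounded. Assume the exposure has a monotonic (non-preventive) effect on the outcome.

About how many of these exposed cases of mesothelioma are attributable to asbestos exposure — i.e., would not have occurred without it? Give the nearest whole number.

p₁ = P(outcome | exposed) = 2765/3348 = 0.82587
p₀ = P(outcome | unexposed) = 955/3632 = 0.26294
PN = (p₁ − p₀)/p₁ = (0.82587 − 0.26294) / 0.82587 ≈ 0.68162.
Attributable cases ≈ PN × (exposed cases) = 0.68162 × 2765 ≈ 1884.68.

about 1885 cases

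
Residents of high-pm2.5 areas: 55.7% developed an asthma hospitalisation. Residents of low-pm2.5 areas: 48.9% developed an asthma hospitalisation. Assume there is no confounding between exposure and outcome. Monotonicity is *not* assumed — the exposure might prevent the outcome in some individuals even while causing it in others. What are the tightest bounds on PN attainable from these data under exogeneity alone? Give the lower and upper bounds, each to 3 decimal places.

0.122 ≤ PN ≤ 0.917

p₁ = 0.557, p₀ = 0.489.
Under exogeneity alone the bounds on PN are max{0,(p₁−p₀)/p₁} ≤ PN ≤ min{1,(1−p₀)/p₁}.
  lower = (p₁ − p₀)/p₁ = 0.068 / 0.557 ≈ 0.1221
  upper = min{1, (1 − p₀)/p₁} = 0.511 / 0.557 ≈ 0.9174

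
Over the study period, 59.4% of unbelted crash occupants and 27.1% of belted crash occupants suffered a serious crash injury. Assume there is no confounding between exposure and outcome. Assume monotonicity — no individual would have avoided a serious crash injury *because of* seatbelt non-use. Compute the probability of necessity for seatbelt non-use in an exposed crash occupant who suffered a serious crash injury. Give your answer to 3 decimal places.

PN ≈ 0.544

p₁ = 0.594, p₀ = 0.271.
Under exogeneity and monotonicity, PN = (p₁ − p₀) / p₁.
PN = (0.594 − 0.271) / 0.594 = 0.323 / 0.594 ≈ 0.5438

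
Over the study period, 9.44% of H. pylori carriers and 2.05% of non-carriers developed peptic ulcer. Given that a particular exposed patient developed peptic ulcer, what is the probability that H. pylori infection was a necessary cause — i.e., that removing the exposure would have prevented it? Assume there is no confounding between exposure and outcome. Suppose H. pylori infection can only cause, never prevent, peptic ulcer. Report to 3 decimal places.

p₁ = 0.0944, p₀ = 0.0205.
Under exogeneity and monotonicity, PN = (p₁ − p₀) / p₁.
PN = (0.0944 − 0.0205) / 0.0944 = 0.0739 / 0.0944 ≈ 0.7828

PN ≈ 0.783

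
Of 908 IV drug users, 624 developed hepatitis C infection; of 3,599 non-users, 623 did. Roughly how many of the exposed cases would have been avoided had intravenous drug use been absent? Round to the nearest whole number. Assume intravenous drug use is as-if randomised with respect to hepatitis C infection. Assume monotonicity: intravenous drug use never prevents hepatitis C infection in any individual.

p₁ = P(outcome | exposed) = 624/908 = 0.68722
p₀ = P(outcome | unexposed) = 623/3599 = 0.1731
PN = (p₁ − p₀)/p₁ = (0.68722 − 0.1731) / 0.68722 ≈ 0.74811.
Attributable cases ≈ PN × (exposed cases) = 0.74811 × 624 ≈ 466.82.

about 467 cases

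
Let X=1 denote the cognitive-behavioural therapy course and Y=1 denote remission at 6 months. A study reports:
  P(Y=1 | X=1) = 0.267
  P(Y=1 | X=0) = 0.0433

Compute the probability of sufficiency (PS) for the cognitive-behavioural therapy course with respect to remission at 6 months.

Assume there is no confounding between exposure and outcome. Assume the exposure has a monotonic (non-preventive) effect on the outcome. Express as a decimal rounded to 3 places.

PS ≈ 0.234

Let p₁ = 0.267, p₀ = 0.0433.
Under exogeneity and monotonicity, PS = (p₁ − p₀) / (1 − p₀).
PS = (0.267 − 0.0433) / (1 − 0.0433) = 0.2237 / 0.9567 ≈ 0.2338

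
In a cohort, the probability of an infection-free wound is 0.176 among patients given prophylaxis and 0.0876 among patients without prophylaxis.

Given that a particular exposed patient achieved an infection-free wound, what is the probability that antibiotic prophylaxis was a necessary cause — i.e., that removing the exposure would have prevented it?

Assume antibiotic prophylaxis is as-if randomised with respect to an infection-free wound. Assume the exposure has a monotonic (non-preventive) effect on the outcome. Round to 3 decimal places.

PN ≈ 0.502

Let p₁ = 0.176, p₀ = 0.0876.
Under exogeneity and monotonicity, PN = (p₁ − p₀) / p₁.
PN = (0.176 − 0.0876) / 0.176 = 0.0884 / 0.176 ≈ 0.5023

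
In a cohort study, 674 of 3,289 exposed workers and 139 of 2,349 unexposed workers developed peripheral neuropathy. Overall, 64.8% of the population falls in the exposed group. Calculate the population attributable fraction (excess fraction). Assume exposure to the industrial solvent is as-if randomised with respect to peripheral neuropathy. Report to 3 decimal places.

PAF ≈ 0.615

p₁ = P(outcome | exposed) = 674/3289 = 0.20493
p₀ = P(outcome | unexposed) = 139/2349 = 0.059174
Overall risk P(Y=1) = π·p₁ + (1−π)·p₀ = 0.648×0.20493 + 0.352×0.059174 = 0.15362.
Under exogeneity, PAF = [P(Y=1) − p₀] / P(Y=1).
PAF = (0.15362 − 0.059174) / 0.15362 ≈ 0.6148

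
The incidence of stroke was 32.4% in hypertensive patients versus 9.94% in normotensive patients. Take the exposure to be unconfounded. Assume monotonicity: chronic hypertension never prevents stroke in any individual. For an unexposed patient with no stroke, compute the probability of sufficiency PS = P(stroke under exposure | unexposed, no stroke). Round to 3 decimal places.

p₁ = 0.324, p₀ = 0.0994.
Under exogeneity and monotonicity, PS = (p₁ − p₀) / (1 − p₀).
PS = (0.324 − 0.0994) / (1 − 0.0994) = 0.2246 / 0.9006 ≈ 0.2494

PS ≈ 0.249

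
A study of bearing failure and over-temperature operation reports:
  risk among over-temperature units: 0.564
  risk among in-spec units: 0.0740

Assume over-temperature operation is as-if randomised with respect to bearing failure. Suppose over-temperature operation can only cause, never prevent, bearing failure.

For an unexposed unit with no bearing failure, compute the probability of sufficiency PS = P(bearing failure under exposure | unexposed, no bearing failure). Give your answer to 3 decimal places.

Let p₁ = 0.564, p₀ = 0.074.
Under exogeneity and monotonicity, PS = (p₁ − p₀) / (1 − p₀).
PS = (0.564 − 0.074) / (1 − 0.074) = 0.49 / 0.926 ≈ 0.5292

PS ≈ 0.529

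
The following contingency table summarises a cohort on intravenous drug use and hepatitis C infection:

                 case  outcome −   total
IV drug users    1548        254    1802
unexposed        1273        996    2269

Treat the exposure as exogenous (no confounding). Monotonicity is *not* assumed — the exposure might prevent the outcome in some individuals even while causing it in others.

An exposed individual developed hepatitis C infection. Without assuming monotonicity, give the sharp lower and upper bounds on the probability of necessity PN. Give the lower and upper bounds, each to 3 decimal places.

0.347 ≤ PN ≤ 0.511

p₁ = P(outcome | exposed) = 1548/1802 = 0.85905
p₀ = P(outcome | unexposed) = 1273/2269 = 0.56104
Under exogeneity alone the bounds on PN are max{0,(p₁−p₀)/p₁} ≤ PN ≤ min{1,(1−p₀)/p₁}.
  lower = (p₁ − p₀)/p₁ = 0.29801 / 0.85905 ≈ 0.3469
  upper = min{1, (1 − p₀)/p₁} = 0.43896 / 0.85905 ≈ 0.5110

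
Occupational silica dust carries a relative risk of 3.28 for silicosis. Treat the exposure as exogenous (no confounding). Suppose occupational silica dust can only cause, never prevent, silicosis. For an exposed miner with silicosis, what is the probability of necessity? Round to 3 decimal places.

PN ≈ 0.695

Under exogeneity and monotonicity, PN = (RR − 1) / RR = 1 − 1/RR.
PN = (3.28 − 1) / 3.28 = 2.28 / 3.28 ≈ 0.6951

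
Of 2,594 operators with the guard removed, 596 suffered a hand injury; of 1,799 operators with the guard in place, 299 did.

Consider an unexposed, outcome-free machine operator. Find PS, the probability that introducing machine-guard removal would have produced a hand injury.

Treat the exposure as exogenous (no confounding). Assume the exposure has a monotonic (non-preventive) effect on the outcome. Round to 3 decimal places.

PS ≈ 0.076

p₁ = P(outcome | exposed) = 596/2594 = 0.22976
p₀ = P(outcome | unexposed) = 299/1799 = 0.1662
Under exogeneity and monotonicity, PS = (p₁ − p₀) / (1 − p₀).
PS = (0.22976 − 0.1662) / (1 − 0.1662) = 0.063558 / 0.8338 ≈ 0.0762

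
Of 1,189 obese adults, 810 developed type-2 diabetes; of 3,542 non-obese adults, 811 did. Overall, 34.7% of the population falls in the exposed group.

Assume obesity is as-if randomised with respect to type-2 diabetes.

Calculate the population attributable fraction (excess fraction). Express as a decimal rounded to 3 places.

PAF ≈ 0.407

p₁ = P(outcome | exposed) = 810/1189 = 0.68124
p₀ = P(outcome | unexposed) = 811/3542 = 0.22897
Overall risk P(Y=1) = π·p₁ + (1−π)·p₀ = 0.347×0.68124 + 0.653×0.22897 = 0.38591.
Under exogeneity, PAF = [P(Y=1) − p₀] / P(Y=1).
PAF = (0.38591 − 0.22897) / 0.38591 ≈ 0.4067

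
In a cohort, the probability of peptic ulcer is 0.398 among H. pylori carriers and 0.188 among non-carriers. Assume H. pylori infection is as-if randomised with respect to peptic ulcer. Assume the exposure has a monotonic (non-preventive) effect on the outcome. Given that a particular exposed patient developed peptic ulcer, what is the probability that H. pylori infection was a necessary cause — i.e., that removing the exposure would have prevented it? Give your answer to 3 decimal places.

Let p₁ = 0.398, p₀ = 0.188.
Under exogeneity and monotonicity, PN = (p₁ − p₀) / p₁.
PN = (0.398 − 0.188) / 0.398 = 0.21 / 0.398 ≈ 0.5276

PN ≈ 0.528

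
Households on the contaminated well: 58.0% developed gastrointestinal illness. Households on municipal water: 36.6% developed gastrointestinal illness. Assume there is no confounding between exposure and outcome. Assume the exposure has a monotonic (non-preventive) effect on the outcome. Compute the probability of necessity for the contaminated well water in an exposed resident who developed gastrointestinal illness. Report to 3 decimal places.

p₁ = 0.58, p₀ = 0.366.
Under exogeneity and monotonicity, PN = (p₁ − p₀) / p₁.
PN = (0.58 − 0.366) / 0.58 = 0.214 / 0.58 ≈ 0.3690

PN ≈ 0.369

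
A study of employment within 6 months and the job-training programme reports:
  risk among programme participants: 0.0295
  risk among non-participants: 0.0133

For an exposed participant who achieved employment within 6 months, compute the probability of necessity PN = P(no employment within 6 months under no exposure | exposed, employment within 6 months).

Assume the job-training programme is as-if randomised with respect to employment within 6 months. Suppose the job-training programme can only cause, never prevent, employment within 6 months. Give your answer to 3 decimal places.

PN ≈ 0.549

Let p₁ = 0.0295, p₀ = 0.0133.
Under exogeneity and monotonicity, PN = (p₁ − p₀) / p₁.
PN = (0.0295 − 0.0133) / 0.0295 = 0.0162 / 0.0295 ≈ 0.5492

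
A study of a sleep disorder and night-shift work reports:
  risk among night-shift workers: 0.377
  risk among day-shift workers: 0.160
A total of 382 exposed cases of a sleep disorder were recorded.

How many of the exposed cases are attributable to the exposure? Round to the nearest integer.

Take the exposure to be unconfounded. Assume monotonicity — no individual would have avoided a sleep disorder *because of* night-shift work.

Let p₁ = 0.377, p₀ = 0.16.
PN = (p₁ − p₀)/p₁ = (0.377 − 0.16) / 0.377 ≈ 0.57560.
Attributable cases ≈ PN × (exposed cases) = 0.57560 × 382 ≈ 219.88.

about 220 cases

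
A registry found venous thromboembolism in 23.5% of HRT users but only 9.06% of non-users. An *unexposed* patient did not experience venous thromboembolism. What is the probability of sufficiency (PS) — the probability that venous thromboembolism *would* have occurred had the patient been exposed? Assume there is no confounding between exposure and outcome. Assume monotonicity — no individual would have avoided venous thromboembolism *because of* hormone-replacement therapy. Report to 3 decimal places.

PS ≈ 0.159

p₁ = 0.235, p₀ = 0.0906.
Under exogeneity and monotonicity, PS = (p₁ − p₀) / (1 − p₀).
PS = (0.235 − 0.0906) / (1 − 0.0906) = 0.1444 / 0.9094 ≈ 0.1588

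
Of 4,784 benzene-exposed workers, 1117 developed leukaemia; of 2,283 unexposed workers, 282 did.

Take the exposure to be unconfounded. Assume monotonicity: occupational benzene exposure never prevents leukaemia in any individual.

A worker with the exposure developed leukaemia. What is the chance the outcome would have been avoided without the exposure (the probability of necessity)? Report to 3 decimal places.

PN ≈ 0.471

p₁ = P(outcome | exposed) = 1117/4784 = 0.23349
p₀ = P(outcome | unexposed) = 282/2283 = 0.12352
Under exogeneity and monotonicity, PN = (p₁ − p₀) / p₁.
PN = (0.23349 − 0.12352) / 0.23349 = 0.10996 / 0.23349 ≈ 0.4710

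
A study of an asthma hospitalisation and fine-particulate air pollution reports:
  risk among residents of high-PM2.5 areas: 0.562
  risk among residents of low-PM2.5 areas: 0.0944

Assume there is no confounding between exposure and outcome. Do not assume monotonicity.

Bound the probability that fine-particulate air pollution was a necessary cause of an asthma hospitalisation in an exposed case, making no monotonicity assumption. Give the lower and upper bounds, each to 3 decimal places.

Let p₁ = 0.562, p₀ = 0.0944.
Under exogeneity alone the bounds on PN are max{0,(p₁−p₀)/p₁} ≤ PN ≤ min{1,(1−p₀)/p₁}.
  lower = (p₁ − p₀)/p₁ = 0.4676 / 0.562 ≈ 0.8320
  upper = min{1, (1 − p₀)/p₁} = 0.9056 / 0.562 ≈ 1.6114 → capped at 1

0.832 ≤ PN ≤ 1.000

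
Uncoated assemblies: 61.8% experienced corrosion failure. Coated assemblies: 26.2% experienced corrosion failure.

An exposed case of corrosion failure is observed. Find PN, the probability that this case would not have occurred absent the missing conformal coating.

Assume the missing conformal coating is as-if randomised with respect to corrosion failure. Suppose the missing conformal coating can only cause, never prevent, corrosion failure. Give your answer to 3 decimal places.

p₁ = 0.618, p₀ = 0.262.
Under exogeneity and monotonicity, PN = (p₁ − p₀) / p₁.
PN = (0.618 − 0.262) / 0.618 = 0.356 / 0.618 ≈ 0.5761

PN ≈ 0.576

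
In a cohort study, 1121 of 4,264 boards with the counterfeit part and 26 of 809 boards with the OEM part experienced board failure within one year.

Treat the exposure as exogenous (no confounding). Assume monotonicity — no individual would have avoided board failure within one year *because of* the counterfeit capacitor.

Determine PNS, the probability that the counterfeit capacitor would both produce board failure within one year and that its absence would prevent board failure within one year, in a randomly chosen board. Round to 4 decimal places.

PNS ≈ 0.2308

p₁ = P(outcome | exposed) = 1121/4264 = 0.2629
p₀ = P(outcome | unexposed) = 26/809 = 0.032138
Under exogeneity and monotonicity, PNS = p₁ − p₀.
PNS = 0.2629 − 0.032138 = 0.23076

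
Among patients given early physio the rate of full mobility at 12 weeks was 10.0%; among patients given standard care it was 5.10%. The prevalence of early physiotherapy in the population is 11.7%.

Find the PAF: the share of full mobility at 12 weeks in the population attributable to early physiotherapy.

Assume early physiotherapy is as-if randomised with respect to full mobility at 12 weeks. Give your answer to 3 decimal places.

p₁ = 0.1, p₀ = 0.051.
Overall risk P(Y=1) = π·p₁ + (1−π)·p₀ = 0.117×0.1 + 0.883×0.051 = 0.056733.
Under exogeneity, PAF = [P(Y=1) − p₀] / P(Y=1).
PAF = (0.056733 − 0.051) / 0.056733 ≈ 0.1011

PAF ≈ 0.101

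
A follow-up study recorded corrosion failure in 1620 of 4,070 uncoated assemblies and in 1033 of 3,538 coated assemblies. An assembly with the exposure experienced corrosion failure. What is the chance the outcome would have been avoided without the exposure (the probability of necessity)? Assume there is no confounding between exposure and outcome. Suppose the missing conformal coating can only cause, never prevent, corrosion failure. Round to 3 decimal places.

PN ≈ 0.266

p₁ = P(outcome | exposed) = 1620/4070 = 0.39803
p₀ = P(outcome | unexposed) = 1033/3538 = 0.29197
Under exogeneity and monotonicity, PN = (p₁ − p₀) / p₁.
PN = (0.39803 − 0.29197) / 0.39803 = 0.10606 / 0.39803 ≈ 0.2665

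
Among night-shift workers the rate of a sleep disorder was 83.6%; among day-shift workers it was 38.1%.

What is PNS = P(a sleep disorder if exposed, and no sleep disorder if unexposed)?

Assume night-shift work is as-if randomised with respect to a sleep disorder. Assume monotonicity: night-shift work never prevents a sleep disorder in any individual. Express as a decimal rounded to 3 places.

p₁ = 0.836, p₀ = 0.381.
Under exogeneity and monotonicity, PNS = p₁ − p₀.
PNS = 0.836 − 0.381 = 0.455

PNS ≈ 0.455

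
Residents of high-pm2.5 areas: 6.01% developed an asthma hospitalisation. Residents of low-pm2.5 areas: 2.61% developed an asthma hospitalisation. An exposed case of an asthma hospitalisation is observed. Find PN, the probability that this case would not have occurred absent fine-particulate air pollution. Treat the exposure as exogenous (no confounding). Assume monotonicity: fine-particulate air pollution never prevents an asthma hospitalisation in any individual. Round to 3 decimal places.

p₁ = 0.0601, p₀ = 0.0261.
Under exogeneity and monotonicity, PN = (p₁ − p₀) / p₁.
PN = (0.0601 − 0.0261) / 0.0601 = 0.034 / 0.0601 ≈ 0.5657

PN ≈ 0.566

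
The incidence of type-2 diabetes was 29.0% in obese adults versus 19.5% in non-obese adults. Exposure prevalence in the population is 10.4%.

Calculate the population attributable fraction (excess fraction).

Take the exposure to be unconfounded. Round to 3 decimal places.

PAF ≈ 0.048

p₁ = 0.29, p₀ = 0.195.
Overall risk P(Y=1) = π·p₁ + (1−π)·p₀ = 0.104×0.29 + 0.896×0.195 = 0.20488.
Under exogeneity, PAF = [P(Y=1) − p₀] / P(Y=1).
PAF = (0.20488 − 0.195) / 0.20488 ≈ 0.0482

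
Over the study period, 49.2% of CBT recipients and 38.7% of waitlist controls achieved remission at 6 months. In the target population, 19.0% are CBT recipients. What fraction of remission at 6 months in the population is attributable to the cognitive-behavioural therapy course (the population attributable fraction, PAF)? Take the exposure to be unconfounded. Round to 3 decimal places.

p₁ = 0.492, p₀ = 0.387.
Overall risk P(Y=1) = π·p₁ + (1−π)·p₀ = 0.19×0.492 + 0.81×0.387 = 0.40695.
Under exogeneity, PAF = [P(Y=1) − p₀] / P(Y=1).
PAF = (0.40695 − 0.387) / 0.40695 ≈ 0.0490

PAF ≈ 0.049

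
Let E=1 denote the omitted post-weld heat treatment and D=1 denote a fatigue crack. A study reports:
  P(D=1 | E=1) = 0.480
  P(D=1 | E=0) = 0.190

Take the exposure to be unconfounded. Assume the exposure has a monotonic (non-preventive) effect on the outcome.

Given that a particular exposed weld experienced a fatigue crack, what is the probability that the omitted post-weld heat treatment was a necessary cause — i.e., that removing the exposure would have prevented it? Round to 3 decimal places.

Let p₁ = 0.48, p₀ = 0.19.
Under exogeneity and monotonicity, PN = (p₁ − p₀) / p₁.
PN = (0.48 − 0.19) / 0.48 = 0.29 / 0.48 ≈ 0.6042

PN ≈ 0.604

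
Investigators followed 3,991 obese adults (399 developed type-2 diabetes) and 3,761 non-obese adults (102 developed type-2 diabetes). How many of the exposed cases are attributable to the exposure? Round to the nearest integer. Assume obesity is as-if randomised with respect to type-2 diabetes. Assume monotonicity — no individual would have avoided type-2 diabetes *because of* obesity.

about 291 cases

p₁ = P(outcome | exposed) = 399/3991 = 0.099975
p₀ = P(outcome | unexposed) = 102/3761 = 0.02712
PN = (p₁ − p₀)/p₁ = (0.099975 − 0.02712) / 0.099975 ≈ 0.72873.
Attributable cases ≈ PN × (exposed cases) = 0.72873 × 399 ≈ 290.76.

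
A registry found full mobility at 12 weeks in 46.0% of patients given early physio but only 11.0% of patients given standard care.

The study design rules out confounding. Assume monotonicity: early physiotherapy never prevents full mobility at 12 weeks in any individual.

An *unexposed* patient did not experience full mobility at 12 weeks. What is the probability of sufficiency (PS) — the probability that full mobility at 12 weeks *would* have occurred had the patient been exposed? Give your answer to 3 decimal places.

PS ≈ 0.393

p₁ = 0.46, p₀ = 0.11.
Under exogeneity and monotonicity, PS = (p₁ − p₀) / (1 − p₀).
PS = (0.46 − 0.11) / (1 − 0.11) = 0.35 / 0.89 ≈ 0.3933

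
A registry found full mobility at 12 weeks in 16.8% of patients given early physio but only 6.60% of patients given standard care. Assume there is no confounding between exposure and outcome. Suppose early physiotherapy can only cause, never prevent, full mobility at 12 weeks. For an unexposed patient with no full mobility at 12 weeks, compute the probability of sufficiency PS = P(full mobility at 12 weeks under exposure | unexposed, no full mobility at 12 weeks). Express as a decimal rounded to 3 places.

p₁ = 0.168, p₀ = 0.066.
Under exogeneity and monotonicity, PS = (p₁ − p₀) / (1 − p₀).
PS = (0.168 − 0.066) / (1 − 0.066) = 0.102 / 0.934 ≈ 0.1092

PS ≈ 0.109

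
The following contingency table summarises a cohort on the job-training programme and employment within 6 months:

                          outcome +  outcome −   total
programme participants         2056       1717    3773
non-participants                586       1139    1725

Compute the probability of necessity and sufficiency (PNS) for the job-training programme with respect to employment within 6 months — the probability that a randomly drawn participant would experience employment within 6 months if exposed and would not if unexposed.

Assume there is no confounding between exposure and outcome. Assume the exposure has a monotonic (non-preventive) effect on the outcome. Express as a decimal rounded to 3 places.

p₁ = P(outcome | exposed) = 2056/3773 = 0.54492
p₀ = P(outcome | unexposed) = 586/1725 = 0.33971
Under exogeneity and monotonicity, PNS = p₁ − p₀.
PNS = 0.54492 − 0.33971 = 0.20521

PNS ≈ 0.205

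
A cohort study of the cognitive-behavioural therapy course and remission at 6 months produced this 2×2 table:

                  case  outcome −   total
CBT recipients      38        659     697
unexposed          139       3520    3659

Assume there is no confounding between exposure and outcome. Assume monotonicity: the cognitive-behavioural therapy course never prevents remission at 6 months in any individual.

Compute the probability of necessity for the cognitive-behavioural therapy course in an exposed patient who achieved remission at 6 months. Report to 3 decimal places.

p₁ = P(outcome | exposed) = 38/697 = 0.054519
p₀ = P(outcome | unexposed) = 139/3659 = 0.037989
Under exogeneity and monotonicity, PN = (p₁ − p₀)/p₁.
PN = (0.054519 − 0.037989) / 0.054519 ≈ 0.3032

PN ≈ 0.303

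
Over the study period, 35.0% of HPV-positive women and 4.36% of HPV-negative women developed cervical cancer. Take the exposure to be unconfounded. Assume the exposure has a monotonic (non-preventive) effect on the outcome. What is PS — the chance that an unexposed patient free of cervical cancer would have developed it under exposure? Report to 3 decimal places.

PS ≈ 0.320

p₁ = 0.35, p₀ = 0.0436.
Under exogeneity and monotonicity, PS = (p₁ − p₀) / (1 − p₀).
PS = (0.35 − 0.0436) / (1 − 0.0436) = 0.3064 / 0.9564 ≈ 0.3204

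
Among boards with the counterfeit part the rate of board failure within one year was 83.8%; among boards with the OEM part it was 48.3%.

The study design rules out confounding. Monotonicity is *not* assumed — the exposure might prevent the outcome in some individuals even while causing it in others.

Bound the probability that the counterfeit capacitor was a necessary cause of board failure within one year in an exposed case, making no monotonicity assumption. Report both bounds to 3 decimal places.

0.424 ≤ PN ≤ 0.617

p₁ = 0.838, p₀ = 0.483.
Under exogeneity alone the bounds on PN are max{0,(p₁−p₀)/p₁} ≤ PN ≤ min{1,(1−p₀)/p₁}.
  lower = (p₁ − p₀)/p₁ = 0.355 / 0.838 ≈ 0.4236
  upper = min{1, (1 − p₀)/p₁} = 0.517 / 0.838 ≈ 0.6169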